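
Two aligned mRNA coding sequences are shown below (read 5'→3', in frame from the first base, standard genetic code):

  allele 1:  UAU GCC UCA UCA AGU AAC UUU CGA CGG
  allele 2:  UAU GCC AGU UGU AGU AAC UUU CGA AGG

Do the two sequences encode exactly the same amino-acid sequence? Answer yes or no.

no

Codon 1: UAU Tyr / UAU Tyr — identical.
Codon 2: GCC Ala / GCC Ala — identical.
Codon 3: UCA Ser / AGU Ser — synonymous.
Codon 4: UCA Ser / UGU Cys — nonsynonymous.
Codon 5: AGU Ser / AGU Ser — identical.
Codon 6: AAC Asn / AAC Asn — identical.
Codon 7: UUU Phe / UUU Phe — identical.
Codon 8: CGA Arg / CGA Arg — identical.
Codon 9: CGG Arg / AGG Arg — synonymous.
Nonsynonymous differences: 1 → different protein.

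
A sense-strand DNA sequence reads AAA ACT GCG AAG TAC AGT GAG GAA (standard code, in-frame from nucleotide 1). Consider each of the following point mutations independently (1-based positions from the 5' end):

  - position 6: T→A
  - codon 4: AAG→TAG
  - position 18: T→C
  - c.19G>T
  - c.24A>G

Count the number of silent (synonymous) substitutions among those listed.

3

Codon 2: ACT (Thr) → ACA (Thr) — synonymous.
Codon 4: AAG (Lys) → TAG (Stop) — nonsense.
Codon 6: AGT (Ser) → AGC (Ser) — synonymous.
Codon 7: GAG (Glu) → TAG (Stop) — nonsense.
Codon 8: GAA (Glu) → GAG (Glu) — synonymous.
Synonymous: 3 of 5.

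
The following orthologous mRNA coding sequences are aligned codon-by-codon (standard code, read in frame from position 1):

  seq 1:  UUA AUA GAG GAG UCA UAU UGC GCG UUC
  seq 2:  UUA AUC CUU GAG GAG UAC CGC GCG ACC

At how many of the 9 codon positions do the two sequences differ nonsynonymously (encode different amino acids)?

Codon 1: UUA Leu / UUA Leu — identical.
Codon 2: AUA Ile / AUC Ile — synonymous.
Codon 3: GAG Glu / CUU Leu — nonsynonymous.
Codon 4: GAG Glu / GAG Glu — identical.
Codon 5: UCA Ser / GAG Glu — nonsynonymous.
Codon 6: UAU Tyr / UAC Tyr — synonymous.
Codon 7: UGC Cys / CGC Arg — nonsynonymous.
Codon 8: GCG Ala / GCG Ala — identical.
Codon 9: UUC Phe / ACC Thr — nonsynonymous.
Nonsynonymous differences: 4.

4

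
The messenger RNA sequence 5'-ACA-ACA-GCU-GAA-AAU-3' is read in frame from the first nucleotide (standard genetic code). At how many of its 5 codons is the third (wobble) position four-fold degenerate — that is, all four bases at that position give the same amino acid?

3

Codon 1 ACA (Thr): third position 4-fold.
Codon 2 ACA (Thr): third position 4-fold.
Codon 3 GCU (Ala): third position 4-fold.
Codon 4 GAA (Glu): third position 2-fold.
Codon 5 AAU (Asn): third position 2-fold.
Four-fold degenerate third positions: 3.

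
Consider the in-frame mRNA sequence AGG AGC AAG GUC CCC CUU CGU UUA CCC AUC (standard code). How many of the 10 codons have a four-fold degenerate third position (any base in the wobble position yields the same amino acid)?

5

Codon 1 AGG (Arg): third position 2-fold.
Codon 2 AGC (Ser): third position 2-fold.
Codon 3 AAG (Lys): third position 2-fold.
Codon 4 GUC (Val): third position 4-fold.
Codon 5 CCC (Pro): third position 4-fold.
Codon 6 CUU (Leu): third position 4-fold.
Codon 7 CGU (Arg): third position 4-fold.
Codon 8 UUA (Leu): third position 2-fold.
Codon 9 CCC (Pro): third position 4-fold.
Codon 10 AUC (Ile): third position 3-fold.
Four-fold degenerate third positions: 5.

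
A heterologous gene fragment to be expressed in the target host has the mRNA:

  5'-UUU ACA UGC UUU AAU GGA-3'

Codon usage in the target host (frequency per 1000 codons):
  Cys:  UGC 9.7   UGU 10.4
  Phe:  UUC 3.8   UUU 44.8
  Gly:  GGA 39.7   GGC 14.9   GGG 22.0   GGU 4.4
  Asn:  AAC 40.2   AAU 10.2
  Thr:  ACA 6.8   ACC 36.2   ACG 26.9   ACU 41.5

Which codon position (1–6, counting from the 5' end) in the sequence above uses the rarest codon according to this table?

2

Codon 1 UUU (Phe): 44.8 per 1000.
Codon 2 ACA (Thr): 6.8 per 1000.
Codon 3 UGC (Cys): 9.7 per 1000.
Codon 4 UUU (Phe): 44.8 per 1000.
Codon 5 AAU (Asn): 10.2 per 1000.
Codon 6 GGA (Gly): 39.7 per 1000.
Lowest frequency is 6.8 at codon 2.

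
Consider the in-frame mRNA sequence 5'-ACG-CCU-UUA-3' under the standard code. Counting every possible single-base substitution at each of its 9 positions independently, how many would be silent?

8

Codon 1 (ACG, Thr): 3 synonymous substitutions.
Codon 2 (CCU, Pro): 3 synonymous substitutions.
Codon 3 (UUA, Leu): 2 synonymous substitutions.
Total: 3 + 3 + 2 = 8.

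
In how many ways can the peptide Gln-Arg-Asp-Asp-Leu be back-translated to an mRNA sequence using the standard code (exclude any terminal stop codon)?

Gln: 2 codons.
Arg: 6 codons.
Asp: 2 codons.
Asp: 2 codons.
Leu: 6 codons.
2 × 6 × 2 × 2 × 6 = 288.

288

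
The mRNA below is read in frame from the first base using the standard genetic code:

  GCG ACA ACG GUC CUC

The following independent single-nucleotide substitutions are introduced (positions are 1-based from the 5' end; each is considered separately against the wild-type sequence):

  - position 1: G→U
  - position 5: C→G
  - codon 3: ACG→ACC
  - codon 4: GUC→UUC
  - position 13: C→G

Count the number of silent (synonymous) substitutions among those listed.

Codon 1: GCG (Ala) → UCG (Ser) — missense.
Codon 2: ACA (Thr) → AGA (Arg) — missense.
Codon 3: ACG (Thr) → ACC (Thr) — synonymous.
Codon 4: GUC (Val) → UUC (Phe) — missense.
Codon 5: CUC (Leu) → GUC (Val) — missense.
Synonymous: 1 of 5.

1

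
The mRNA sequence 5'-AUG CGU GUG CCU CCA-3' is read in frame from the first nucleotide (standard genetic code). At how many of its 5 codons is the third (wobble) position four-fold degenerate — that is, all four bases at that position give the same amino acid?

4

Codon 1 AUG (Met): third position 1-fold.
Codon 2 CGU (Arg): third position 4-fold.
Codon 3 GUG (Val): third position 4-fold.
Codon 4 CCU (Pro): third position 4-fold.
Codon 5 CCA (Pro): third position 4-fold.
Four-fold degenerate third positions: 4.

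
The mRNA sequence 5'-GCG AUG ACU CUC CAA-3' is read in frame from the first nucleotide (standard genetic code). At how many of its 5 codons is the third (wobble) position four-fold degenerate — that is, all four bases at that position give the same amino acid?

3

Codon 1 GCG (Ala): third position 4-fold.
Codon 2 AUG (Met): third position 1-fold.
Codon 3 ACU (Thr): third position 4-fold.
Codon 4 CUC (Leu): third position 4-fold.
Codon 5 CAA (Gln): third position 2-fold.
Four-fold degenerate third positions: 3.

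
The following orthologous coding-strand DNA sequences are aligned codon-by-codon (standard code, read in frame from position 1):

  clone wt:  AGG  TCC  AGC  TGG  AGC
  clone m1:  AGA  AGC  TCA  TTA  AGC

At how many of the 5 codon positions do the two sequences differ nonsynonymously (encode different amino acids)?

1

Codon 1: AGG Arg / AGA Arg — synonymous.
Codon 2: TCC Ser / AGC Ser — synonymous.
Codon 3: AGC Ser / TCA Ser — synonymous.
Codon 4: TGG Trp / TTA Leu — nonsynonymous.
Codon 5: AGC Ser / AGC Ser — identical.
Nonsynonymous differences: 1.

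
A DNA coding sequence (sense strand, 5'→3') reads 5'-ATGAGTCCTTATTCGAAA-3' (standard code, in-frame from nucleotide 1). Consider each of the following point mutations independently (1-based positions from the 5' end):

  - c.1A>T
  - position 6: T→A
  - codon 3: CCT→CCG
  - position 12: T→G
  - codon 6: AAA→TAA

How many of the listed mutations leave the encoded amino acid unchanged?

Codon 1: ATG (Met) → TTG (Leu) — missense.
Codon 2: AGT (Ser) → AGA (Arg) — missense.
Codon 3: CCT (Pro) → CCG (Pro) — synonymous.
Codon 4: TAT (Tyr) → TAG (Stop) — nonsense.
Codon 6: AAA (Lys) → TAA (Stop) — nonsense.
Synonymous: 1 of 5.

1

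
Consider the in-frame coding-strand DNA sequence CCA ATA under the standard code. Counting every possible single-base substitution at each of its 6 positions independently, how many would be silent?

Codon 1 (CCA, Pro): 3 synonymous substitutions.
Codon 2 (ATA, Ile): 2 synonymous substitutions.
Total: 3 + 2 = 5.

5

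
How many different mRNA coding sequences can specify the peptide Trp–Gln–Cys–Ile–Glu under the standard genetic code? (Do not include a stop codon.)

Trp: 1 codon.
Gln: 2 codons.
Cys: 2 codons.
Ile: 3 codons.
Glu: 2 codons.
1 × 2 × 2 × 3 × 2 = 24.

24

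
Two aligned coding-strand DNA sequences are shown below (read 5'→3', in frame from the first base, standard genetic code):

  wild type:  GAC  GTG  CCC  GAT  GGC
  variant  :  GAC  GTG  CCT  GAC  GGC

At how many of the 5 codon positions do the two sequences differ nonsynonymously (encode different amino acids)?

Codon 1: GAC Asp / GAC Asp — identical.
Codon 2: GTG Val / GTG Val — identical.
Codon 3: CCC Pro / CCT Pro — synonymous.
Codon 4: GAT Asp / GAC Asp — synonymous.
Codon 5: GGC Gly / GGC Gly — identical.
Nonsynonymous differences: 0.

0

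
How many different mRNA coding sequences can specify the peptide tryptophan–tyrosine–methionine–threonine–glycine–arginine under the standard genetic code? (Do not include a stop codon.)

192

Trp: 1 codon.
Tyr: 2 codons.
Met: 1 codon.
Thr: 4 codons.
Gly: 4 codons.
Arg: 6 codons.
1 × 2 × 1 × 4 × 4 × 6 = 192.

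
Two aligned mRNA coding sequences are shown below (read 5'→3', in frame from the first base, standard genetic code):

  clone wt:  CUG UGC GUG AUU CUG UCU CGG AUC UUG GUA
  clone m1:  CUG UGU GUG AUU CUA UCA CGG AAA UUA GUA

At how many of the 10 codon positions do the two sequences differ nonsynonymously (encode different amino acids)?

1

Codon 1: CUG Leu / CUG Leu — identical.
Codon 2: UGC Cys / UGU Cys — synonymous.
Codon 3: GUG Val / GUG Val — identical.
Codon 4: AUU Ile / AUU Ile — identical.
Codon 5: CUG Leu / CUA Leu — synonymous.
Codon 6: UCU Ser / UCA Ser — synonymous.
Codon 7: CGG Arg / CGG Arg — identical.
Codon 8: AUC Ile / AAA Lys — nonsynonymous.
Codon 9: UUG Leu / UUA Leu — synonymous.
Codon 10: GUA Val / GUA Val — identical.
Nonsynonymous differences: 1.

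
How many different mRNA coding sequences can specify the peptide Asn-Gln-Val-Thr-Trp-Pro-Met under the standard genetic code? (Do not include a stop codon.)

Asn: 2 codons.
Gln: 2 codons.
Val: 4 codons.
Thr: 4 codons.
Trp: 1 codon.
Pro: 4 codons.
Met: 1 codon.
2 × 2 × 4 × 4 × 1 × 4 × 1 = 256.

256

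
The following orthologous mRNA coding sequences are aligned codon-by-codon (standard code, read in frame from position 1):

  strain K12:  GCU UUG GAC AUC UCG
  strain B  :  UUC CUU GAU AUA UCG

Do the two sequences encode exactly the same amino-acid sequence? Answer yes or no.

no

Codon 1: GCU Ala / UUC Phe — nonsynonymous.
Codon 2: UUG Leu / CUU Leu — synonymous.
Codon 3: GAC Asp / GAU Asp — synonymous.
Codon 4: AUC Ile / AUA Ile — synonymous.
Codon 5: UCG Ser / UCG Ser — identical.
Nonsynonymous differences: 1 → different protein.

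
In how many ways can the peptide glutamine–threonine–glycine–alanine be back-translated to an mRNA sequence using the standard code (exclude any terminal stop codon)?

Gln: 2 codons.
Thr: 4 codons.
Gly: 4 codons.
Ala: 4 codons.
2 × 4 × 4 × 4 = 128.

128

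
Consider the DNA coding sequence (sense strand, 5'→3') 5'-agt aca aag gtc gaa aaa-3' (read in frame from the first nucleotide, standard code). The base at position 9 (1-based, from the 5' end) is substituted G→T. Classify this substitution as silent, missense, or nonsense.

Position 9 falls in codon 3: AAG → Lys.
After the substitution the codon is AAT → Asn.
Lys ≠ Asn, so this is a missense mutation.

missense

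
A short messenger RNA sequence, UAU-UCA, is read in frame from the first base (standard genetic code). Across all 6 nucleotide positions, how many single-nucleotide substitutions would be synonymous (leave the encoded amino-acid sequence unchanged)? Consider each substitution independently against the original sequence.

4

Codon 1 (UAU, Tyr): 1 synonymous substitution.
Codon 2 (UCA, Ser): 3 synonymous substitutions.
Total: 1 + 3 = 4.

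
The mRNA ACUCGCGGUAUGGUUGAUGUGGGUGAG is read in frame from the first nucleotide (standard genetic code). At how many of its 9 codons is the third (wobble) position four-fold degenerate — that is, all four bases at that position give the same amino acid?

6

Codon 1 ACU (Thr): third position 4-fold.
Codon 2 CGC (Arg): third position 4-fold.
Codon 3 GGU (Gly): third position 4-fold.
Codon 4 AUG (Met): third position 1-fold.
Codon 5 GUU (Val): third position 4-fold.
Codon 6 GAU (Asp): third position 2-fold.
Codon 7 GUG (Val): third position 4-fold.
Codon 8 GGU (Gly): third position 4-fold.
Codon 9 GAG (Glu): third position 2-fold.
Four-fold degenerate third positions: 6.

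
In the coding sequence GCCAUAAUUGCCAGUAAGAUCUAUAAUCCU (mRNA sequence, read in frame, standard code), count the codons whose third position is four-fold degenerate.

Codon 1 GCC (Ala): third position 4-fold.
Codon 2 AUA (Ile): third position 3-fold.
Codon 3 AUU (Ile): third position 3-fold.
Codon 4 GCC (Ala): third position 4-fold.
Codon 5 AGU (Ser): third position 2-fold.
Codon 6 AAG (Lys): third position 2-fold.
Codon 7 AUC (Ile): third position 3-fold.
Codon 8 UAU (Tyr): third position 2-fold.
Codon 9 AAU (Asn): third position 2-fold.
Codon 10 CCU (Pro): third position 4-fold.
Four-fold degenerate third positions: 3.

3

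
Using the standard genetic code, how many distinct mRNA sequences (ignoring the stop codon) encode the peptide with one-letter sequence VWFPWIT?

384

Val: 4 codons.
Trp: 1 codon.
Phe: 2 codons.
Pro: 4 codons.
Trp: 1 codon.
Ile: 3 codons.
Thr: 4 codons.
4 × 1 × 2 × 4 × 1 × 3 × 4 = 384.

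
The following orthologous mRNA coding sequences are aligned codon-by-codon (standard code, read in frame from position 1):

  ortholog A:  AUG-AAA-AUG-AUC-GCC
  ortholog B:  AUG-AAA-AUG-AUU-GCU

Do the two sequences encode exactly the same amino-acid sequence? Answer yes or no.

Codon 1: AUG Met / AUG Met — identical.
Codon 2: AAA Lys / AAA Lys — identical.
Codon 3: AUG Met / AUG Met — identical.
Codon 4: AUC Ile / AUU Ile — synonymous.
Codon 5: GCC Ala / GCU Ala — synonymous.
Nonsynonymous differences: 0 → same protein.

yes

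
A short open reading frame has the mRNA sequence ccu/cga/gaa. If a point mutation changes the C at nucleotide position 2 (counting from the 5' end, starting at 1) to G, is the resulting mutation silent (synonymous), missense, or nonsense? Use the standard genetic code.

missense

Position 2 falls in codon 1: CCU → Pro.
After the substitution the codon is CGU → Arg.
Pro ≠ Arg, so this is a missense mutation.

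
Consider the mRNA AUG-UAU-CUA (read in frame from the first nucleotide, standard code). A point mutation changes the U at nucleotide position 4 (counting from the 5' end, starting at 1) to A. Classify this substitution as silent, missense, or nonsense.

Position 4 falls in codon 2: UAU → Tyr.
After the substitution the codon is AAU → Asn.
Tyr ≠ Asn, so this is a missense mutation.

missense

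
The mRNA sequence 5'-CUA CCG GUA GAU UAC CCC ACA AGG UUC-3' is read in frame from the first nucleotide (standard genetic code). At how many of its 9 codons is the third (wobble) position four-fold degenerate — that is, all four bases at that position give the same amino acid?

5

Codon 1 CUA (Leu): third position 4-fold.
Codon 2 CCG (Pro): third position 4-fold.
Codon 3 GUA (Val): third position 4-fold.
Codon 4 GAU (Asp): third position 2-fold.
Codon 5 UAC (Tyr): third position 2-fold.
Codon 6 CCC (Pro): third position 4-fold.
Codon 7 ACA (Thr): third position 4-fold.
Codon 8 AGG (Arg): third position 2-fold.
Codon 9 UUC (Phe): third position 2-fold.
Four-fold degenerate third positions: 5.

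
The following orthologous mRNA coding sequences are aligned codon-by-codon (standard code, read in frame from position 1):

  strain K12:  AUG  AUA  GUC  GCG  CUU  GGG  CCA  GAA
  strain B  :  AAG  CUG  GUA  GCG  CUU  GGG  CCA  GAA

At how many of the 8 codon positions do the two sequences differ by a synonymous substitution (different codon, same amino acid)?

Codon 1: AUG Met / AAG Lys — nonsynonymous.
Codon 2: AUA Ile / CUG Leu — nonsynonymous.
Codon 3: GUC Val / GUA Val — synonymous.
Codon 4: GCG Ala / GCG Ala — identical.
Codon 5: CUU Leu / CUU Leu — identical.
Codon 6: GGG Gly / GGG Gly — identical.
Codon 7: CCA Pro / CCA Pro — identical.
Codon 8: GAA Glu / GAA Glu — identical.
Synonymous differences: 1.

1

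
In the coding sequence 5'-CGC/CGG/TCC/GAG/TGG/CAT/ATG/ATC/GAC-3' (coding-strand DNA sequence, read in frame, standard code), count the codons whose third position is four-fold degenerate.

3

Codon 1 CGC (Arg): third position 4-fold.
Codon 2 CGG (Arg): third position 4-fold.
Codon 3 TCC (Ser): third position 4-fold.
Codon 4 GAG (Glu): third position 2-fold.
Codon 5 TGG (Trp): third position 1-fold.
Codon 6 CAT (His): third position 2-fold.
Codon 7 ATG (Met): third position 1-fold.
Codon 8 ATC (Ile): third position 3-fold.
Codon 9 GAC (Asp): third position 2-fold.
Four-fold degenerate third positions: 3.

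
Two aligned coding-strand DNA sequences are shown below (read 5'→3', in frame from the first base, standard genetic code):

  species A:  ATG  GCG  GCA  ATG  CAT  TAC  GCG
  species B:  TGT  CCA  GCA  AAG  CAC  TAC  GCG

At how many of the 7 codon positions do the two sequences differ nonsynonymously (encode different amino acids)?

Codon 1: ATG Met / TGT Cys — nonsynonymous.
Codon 2: GCG Ala / CCA Pro — nonsynonymous.
Codon 3: GCA Ala / GCA Ala — identical.
Codon 4: ATG Met / AAG Lys — nonsynonymous.
Codon 5: CAT His / CAC His — synonymous.
Codon 6: TAC Tyr / TAC Tyr — identical.
Codon 7: GCG Ala / GCG Ala — identical.
Nonsynonymous differences: 3.

3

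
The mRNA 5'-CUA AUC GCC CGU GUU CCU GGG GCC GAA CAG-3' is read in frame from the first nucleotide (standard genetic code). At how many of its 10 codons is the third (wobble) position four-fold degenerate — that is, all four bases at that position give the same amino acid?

7

Codon 1 CUA (Leu): third position 4-fold.
Codon 2 AUC (Ile): third position 3-fold.
Codon 3 GCC (Ala): third position 4-fold.
Codon 4 CGU (Arg): third position 4-fold.
Codon 5 GUU (Val): third position 4-fold.
Codon 6 CCU (Pro): third position 4-fold.
Codon 7 GGG (Gly): third position 4-fold.
Codon 8 GCC (Ala): third position 4-fold.
Codon 9 GAA (Glu): third position 2-fold.
Codon 10 CAG (Gln): third position 2-fold.
Four-fold degenerate third positions: 7.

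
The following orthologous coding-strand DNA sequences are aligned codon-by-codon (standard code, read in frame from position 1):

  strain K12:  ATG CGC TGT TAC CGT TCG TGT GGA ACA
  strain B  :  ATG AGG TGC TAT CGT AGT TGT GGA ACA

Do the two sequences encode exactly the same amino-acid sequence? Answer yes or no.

Codon 1: ATG Met / ATG Met — identical.
Codon 2: CGC Arg / AGG Arg — synonymous.
Codon 3: TGT Cys / TGC Cys — synonymous.
Codon 4: TAC Tyr / TAT Tyr — synonymous.
Codon 5: CGT Arg / CGT Arg — identical.
Codon 6: TCG Ser / AGT Ser — synonymous.
Codon 7: TGT Cys / TGT Cys — identical.
Codon 8: GGA Gly / GGA Gly — identical.
Codon 9: ACA Thr / ACA Thr — identical.
Nonsynonymous differences: 0 → same protein.

yes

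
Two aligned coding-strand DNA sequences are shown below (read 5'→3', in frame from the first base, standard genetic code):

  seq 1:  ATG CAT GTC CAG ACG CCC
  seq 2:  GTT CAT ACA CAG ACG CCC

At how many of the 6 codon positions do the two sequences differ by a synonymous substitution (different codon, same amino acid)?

Codon 1: ATG Met / GTT Val — nonsynonymous.
Codon 2: CAT His / CAT His — identical.
Codon 3: GTC Val / ACA Thr — nonsynonymous.
Codon 4: CAG Gln / CAG Gln — identical.
Codon 5: ACG Thr / ACG Thr — identical.
Codon 6: CCC Pro / CCC Pro — identical.
Synonymous differences: 0.

0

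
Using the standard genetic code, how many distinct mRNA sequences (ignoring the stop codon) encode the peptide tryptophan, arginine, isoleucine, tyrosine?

Trp: 1 codon.
Arg: 6 codons.
Ile: 3 codons.
Tyr: 2 codons.
1 × 6 × 3 × 2 = 36.

36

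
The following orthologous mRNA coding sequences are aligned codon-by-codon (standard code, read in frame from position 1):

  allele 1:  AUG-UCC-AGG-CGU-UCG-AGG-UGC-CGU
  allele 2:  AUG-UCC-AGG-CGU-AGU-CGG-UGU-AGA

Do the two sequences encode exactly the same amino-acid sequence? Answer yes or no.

Codon 1: AUG Met / AUG Met — identical.
Codon 2: UCC Ser / UCC Ser — identical.
Codon 3: AGG Arg / AGG Arg — identical.
Codon 4: CGU Arg / CGU Arg — identical.
Codon 5: UCG Ser / AGU Ser — synonymous.
Codon 6: AGG Arg / CGG Arg — synonymous.
Codon 7: UGC Cys / UGU Cys — synonymous.
Codon 8: CGU Arg / AGA Arg — synonymous.
Nonsynonymous differences: 0 → same protein.

yes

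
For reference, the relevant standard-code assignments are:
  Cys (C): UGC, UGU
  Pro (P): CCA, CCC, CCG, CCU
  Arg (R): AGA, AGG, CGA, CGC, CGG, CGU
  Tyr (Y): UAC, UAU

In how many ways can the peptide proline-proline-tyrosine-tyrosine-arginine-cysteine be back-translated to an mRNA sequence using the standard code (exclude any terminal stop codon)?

768

Pro: 4 codons.
Pro: 4 codons.
Tyr: 2 codons.
Tyr: 2 codons.
Arg: 6 codons.
Cys: 2 codons.
4 × 4 × 2 × 2 × 6 × 2 = 768.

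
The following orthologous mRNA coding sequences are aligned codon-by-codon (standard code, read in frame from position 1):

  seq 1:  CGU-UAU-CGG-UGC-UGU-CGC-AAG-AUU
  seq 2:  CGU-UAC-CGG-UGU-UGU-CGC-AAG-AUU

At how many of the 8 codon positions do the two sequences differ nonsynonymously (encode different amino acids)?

Codon 1: CGU Arg / CGU Arg — identical.
Codon 2: UAU Tyr / UAC Tyr — synonymous.
Codon 3: CGG Arg / CGG Arg — identical.
Codon 4: UGC Cys / UGU Cys — synonymous.
Codon 5: UGU Cys / UGU Cys — identical.
Codon 6: CGC Arg / CGC Arg — identical.
Codon 7: AAG Lys / AAG Lys — identical.
Codon 8: AUU Ile / AUU Ile — identical.
Nonsynonymous differences: 0.

0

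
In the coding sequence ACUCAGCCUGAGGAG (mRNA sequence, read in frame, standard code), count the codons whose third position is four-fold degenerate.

2

Codon 1 ACU (Thr): third position 4-fold.
Codon 2 CAG (Gln): third position 2-fold.
Codon 3 CCU (Pro): third position 4-fold.
Codon 4 GAG (Glu): third position 2-fold.
Codon 5 GAG (Glu): third position 2-fold.
Four-fold degenerate third positions: 2.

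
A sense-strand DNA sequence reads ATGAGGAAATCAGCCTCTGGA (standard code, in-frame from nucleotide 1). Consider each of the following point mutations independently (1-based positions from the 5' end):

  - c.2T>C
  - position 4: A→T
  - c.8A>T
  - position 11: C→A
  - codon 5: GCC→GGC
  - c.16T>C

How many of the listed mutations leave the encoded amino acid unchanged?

0

Codon 1: ATG (Met) → ACG (Thr) — missense.
Codon 2: AGG (Arg) → TGG (Trp) — missense.
Codon 3: AAA (Lys) → ATA (Ile) — missense.
Codon 4: TCA (Ser) → TAA (Stop) — nonsense.
Codon 5: GCC (Ala) → GGC (Gly) — missense.
Codon 6: TCT (Ser) → CCT (Pro) — missense.
Synonymous: 0 of 6.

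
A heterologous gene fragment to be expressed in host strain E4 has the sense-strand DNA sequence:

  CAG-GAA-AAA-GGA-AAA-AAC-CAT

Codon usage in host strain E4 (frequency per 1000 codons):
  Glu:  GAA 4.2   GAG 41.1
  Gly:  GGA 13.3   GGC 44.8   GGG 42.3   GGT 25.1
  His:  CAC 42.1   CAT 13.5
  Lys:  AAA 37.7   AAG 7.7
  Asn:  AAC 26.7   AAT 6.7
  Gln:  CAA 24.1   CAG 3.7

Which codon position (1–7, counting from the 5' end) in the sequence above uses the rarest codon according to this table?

Codon 1 CAG (Gln): 3.7 per 1000.
Codon 2 GAA (Glu): 4.2 per 1000.
Codon 3 AAA (Lys): 37.7 per 1000.
Codon 4 GGA (Gly): 13.3 per 1000.
Codon 5 AAA (Lys): 37.7 per 1000.
Codon 6 AAC (Asn): 26.7 per 1000.
Codon 7 CAT (His): 13.5 per 1000.
Lowest frequency is 3.7 at codon 1.

1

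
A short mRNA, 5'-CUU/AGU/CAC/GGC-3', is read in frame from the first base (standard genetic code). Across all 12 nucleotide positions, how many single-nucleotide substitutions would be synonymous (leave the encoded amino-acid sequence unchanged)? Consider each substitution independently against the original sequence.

Codon 1 (CUU, Leu): 3 synonymous substitutions.
Codon 2 (AGU, Ser): 1 synonymous substitution.
Codon 3 (CAC, His): 1 synonymous substitution.
Codon 4 (GGC, Gly): 3 synonymous substitutions.
Total: 3 + 1 + 1 + 3 = 8.

8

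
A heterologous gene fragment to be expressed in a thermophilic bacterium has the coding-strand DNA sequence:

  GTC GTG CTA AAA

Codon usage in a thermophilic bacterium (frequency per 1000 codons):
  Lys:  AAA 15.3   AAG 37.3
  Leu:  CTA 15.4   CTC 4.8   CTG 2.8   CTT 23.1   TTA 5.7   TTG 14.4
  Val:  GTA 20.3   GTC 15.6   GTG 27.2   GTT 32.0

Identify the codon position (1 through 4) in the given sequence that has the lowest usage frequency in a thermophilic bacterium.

4

Codon 1 GTC (Val): 15.6 per 1000.
Codon 2 GTG (Val): 27.2 per 1000.
Codon 3 CTA (Leu): 15.4 per 1000.
Codon 4 AAA (Lys): 15.3 per 1000.
Lowest frequency is 15.3 at codon 4.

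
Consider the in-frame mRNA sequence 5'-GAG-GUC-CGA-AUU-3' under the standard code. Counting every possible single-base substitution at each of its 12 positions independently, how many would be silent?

10

Codon 1 (GAG, Glu): 1 synonymous substitution.
Codon 2 (GUC, Val): 3 synonymous substitutions.
Codon 3 (CGA, Arg): 4 synonymous substitutions.
Codon 4 (AUU, Ile): 2 synonymous substitutions.
Total: 1 + 3 + 4 + 2 = 10.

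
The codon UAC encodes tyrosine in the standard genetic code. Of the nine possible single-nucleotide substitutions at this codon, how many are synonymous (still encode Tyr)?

Position 1: none → 0 synonymous.
Position 2: none → 0 synonymous.
Position 3: UAU → 1 synonymous.
Total: 0 + 0 + 1 = 1.

1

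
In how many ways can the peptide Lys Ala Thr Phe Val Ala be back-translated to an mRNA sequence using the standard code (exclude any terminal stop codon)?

Lys: 2 codons.
Ala: 4 codons.
Thr: 4 codons.
Phe: 2 codons.
Val: 4 codons.
Ala: 4 codons.
2 × 4 × 4 × 2 × 4 × 4 = 1024.

1024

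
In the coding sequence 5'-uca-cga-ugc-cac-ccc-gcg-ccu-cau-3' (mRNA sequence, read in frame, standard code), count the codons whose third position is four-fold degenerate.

Codon 1 UCA (Ser): third position 4-fold.
Codon 2 CGA (Arg): third position 4-fold.
Codon 3 UGC (Cys): third position 2-fold.
Codon 4 CAC (His): third position 2-fold.
Codon 5 CCC (Pro): third position 4-fold.
Codon 6 GCG (Ala): third position 4-fold.
Codon 7 CCU (Pro): third position 4-fold.
Codon 8 CAU (His): third position 2-fold.
Four-fold degenerate third positions: 5.

5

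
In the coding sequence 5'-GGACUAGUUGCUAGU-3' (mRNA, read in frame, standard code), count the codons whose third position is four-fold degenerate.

Codon 1 GGA (Gly): third position 4-fold.
Codon 2 CUA (Leu): third position 4-fold.
Codon 3 GUU (Val): third position 4-fold.
Codon 4 GCU (Ala): third position 4-fold.
Codon 5 AGU (Ser): third position 2-fold.
Four-fold degenerate third positions: 4.

4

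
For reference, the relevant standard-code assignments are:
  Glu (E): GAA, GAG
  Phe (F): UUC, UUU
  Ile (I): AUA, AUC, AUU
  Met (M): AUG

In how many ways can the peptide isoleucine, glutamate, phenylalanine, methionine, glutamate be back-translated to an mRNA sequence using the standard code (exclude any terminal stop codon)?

Ile: 3 codons.
Glu: 2 codons.
Phe: 2 codons.
Met: 1 codon.
Glu: 2 codons.
3 × 2 × 2 × 1 × 2 = 24.

24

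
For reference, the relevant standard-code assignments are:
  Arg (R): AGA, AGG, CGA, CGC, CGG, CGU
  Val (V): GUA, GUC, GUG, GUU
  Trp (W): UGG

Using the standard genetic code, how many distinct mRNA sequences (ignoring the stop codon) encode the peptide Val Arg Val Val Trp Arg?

Val: 4 codons.
Arg: 6 codons.
Val: 4 codons.
Val: 4 codons.
Trp: 1 codon.
Arg: 6 codons.
4 × 6 × 4 × 4 × 1 × 6 = 2304.

2304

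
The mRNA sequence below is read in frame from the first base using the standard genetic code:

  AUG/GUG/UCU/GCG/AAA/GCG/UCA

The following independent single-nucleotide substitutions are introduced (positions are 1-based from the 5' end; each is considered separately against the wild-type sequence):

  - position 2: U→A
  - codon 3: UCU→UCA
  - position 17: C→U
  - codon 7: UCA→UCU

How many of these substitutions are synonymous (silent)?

2

Codon 1: AUG (Met) → AAG (Lys) — missense.
Codon 3: UCU (Ser) → UCA (Ser) — synonymous.
Codon 6: GCG (Ala) → GUG (Val) — missense.
Codon 7: UCA (Ser) → UCU (Ser) — synonymous.
Synonymous: 2 of 4.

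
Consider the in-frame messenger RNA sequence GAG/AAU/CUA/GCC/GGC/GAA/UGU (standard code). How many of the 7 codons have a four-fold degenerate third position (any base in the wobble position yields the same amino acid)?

3

Codon 1 GAG (Glu): third position 2-fold.
Codon 2 AAU (Asn): third position 2-fold.
Codon 3 CUA (Leu): third position 4-fold.
Codon 4 GCC (Ala): third position 4-fold.
Codon 5 GGC (Gly): third position 4-fold.
Codon 6 GAA (Glu): third position 2-fold.
Codon 7 UGU (Cys): third position 2-fold.
Four-fold degenerate third positions: 3.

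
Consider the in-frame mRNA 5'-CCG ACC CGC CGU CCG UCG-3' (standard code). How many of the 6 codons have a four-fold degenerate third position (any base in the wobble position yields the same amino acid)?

6

Codon 1 CCG (Pro): third position 4-fold.
Codon 2 ACC (Thr): third position 4-fold.
Codon 3 CGC (Arg): third position 4-fold.
Codon 4 CGU (Arg): third position 4-fold.
Codon 5 CCG (Pro): third position 4-fold.
Codon 6 UCG (Ser): third position 4-fold.
Four-fold degenerate third positions: 6.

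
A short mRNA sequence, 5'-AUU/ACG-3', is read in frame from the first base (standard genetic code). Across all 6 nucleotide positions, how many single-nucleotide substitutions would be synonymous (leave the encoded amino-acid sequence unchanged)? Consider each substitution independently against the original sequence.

5

Codon 1 (AUU, Ile): 2 synonymous substitutions.
Codon 2 (ACG, Thr): 3 synonymous substitutions.
Total: 2 + 3 = 5.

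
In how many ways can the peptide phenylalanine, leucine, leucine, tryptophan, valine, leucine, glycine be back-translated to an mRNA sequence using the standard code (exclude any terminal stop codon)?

Phe: 2 codons.
Leu: 6 codons.
Leu: 6 codons.
Trp: 1 codon.
Val: 4 codons.
Leu: 6 codons.
Gly: 4 codons.
2 × 6 × 6 × 1 × 4 × 6 × 4 = 6912.

6912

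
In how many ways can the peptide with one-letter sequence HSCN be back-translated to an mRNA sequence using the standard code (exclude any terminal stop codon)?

48

His: 2 codons.
Ser: 6 codons.
Cys: 2 codons.
Asn: 2 codons.
2 × 6 × 2 × 2 = 48.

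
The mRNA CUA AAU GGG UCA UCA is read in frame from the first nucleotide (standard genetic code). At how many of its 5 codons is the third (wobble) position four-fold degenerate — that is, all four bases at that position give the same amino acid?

Codon 1 CUA (Leu): third position 4-fold.
Codon 2 AAU (Asn): third position 2-fold.
Codon 3 GGG (Gly): third position 4-fold.
Codon 4 UCA (Ser): third position 4-fold.
Codon 5 UCA (Ser): third position 4-fold.
Four-fold degenerate third positions: 4.

4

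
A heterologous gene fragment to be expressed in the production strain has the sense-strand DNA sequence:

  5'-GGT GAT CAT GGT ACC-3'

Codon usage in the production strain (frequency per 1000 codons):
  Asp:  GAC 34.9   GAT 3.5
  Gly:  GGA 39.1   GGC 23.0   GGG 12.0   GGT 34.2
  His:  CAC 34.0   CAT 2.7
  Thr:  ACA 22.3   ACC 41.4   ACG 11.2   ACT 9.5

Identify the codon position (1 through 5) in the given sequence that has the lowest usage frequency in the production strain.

Codon 1 GGT (Gly): 34.2 per 1000.
Codon 2 GAT (Asp): 3.5 per 1000.
Codon 3 CAT (His): 2.7 per 1000.
Codon 4 GGT (Gly): 34.2 per 1000.
Codon 5 ACC (Thr): 41.4 per 1000.
Lowest frequency is 2.7 at codon 3.

3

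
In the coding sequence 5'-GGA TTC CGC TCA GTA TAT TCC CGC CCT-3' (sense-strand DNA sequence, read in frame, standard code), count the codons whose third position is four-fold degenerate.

7

Codon 1 GGA (Gly): third position 4-fold.
Codon 2 TTC (Phe): third position 2-fold.
Codon 3 CGC (Arg): third position 4-fold.
Codon 4 TCA (Ser): third position 4-fold.
Codon 5 GTA (Val): third position 4-fold.
Codon 6 TAT (Tyr): third position 2-fold.
Codon 7 TCC (Ser): third position 4-fold.
Codon 8 CGC (Arg): third position 4-fold.
Codon 9 CCT (Pro): third position 4-fold.
Four-fold degenerate third positions: 7.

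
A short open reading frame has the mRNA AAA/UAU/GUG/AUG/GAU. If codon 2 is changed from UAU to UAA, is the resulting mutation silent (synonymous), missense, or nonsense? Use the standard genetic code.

nonsense

Position 6 falls in codon 2: UAU → Tyr.
After the substitution the codon is UAA → Stop.
The new codon is a stop codon, so this is a nonsense mutation.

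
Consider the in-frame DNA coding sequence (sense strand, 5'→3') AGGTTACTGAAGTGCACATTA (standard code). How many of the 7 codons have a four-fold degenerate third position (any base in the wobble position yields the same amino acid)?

2

Codon 1 AGG (Arg): third position 2-fold.
Codon 2 TTA (Leu): third position 2-fold.
Codon 3 CTG (Leu): third position 4-fold.
Codon 4 AAG (Lys): third position 2-fold.
Codon 5 TGC (Cys): third position 2-fold.
Codon 6 ACA (Thr): third position 4-fold.
Codon 7 TTA (Leu): third position 2-fold.
Four-fold degenerate third positions: 2.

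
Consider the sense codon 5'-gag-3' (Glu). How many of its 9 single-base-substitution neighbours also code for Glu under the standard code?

1

Position 1: none → 0 synonymous.
Position 2: none → 0 synonymous.
Position 3: GAA → 1 synonymous.
Total: 0 + 0 + 1 = 1.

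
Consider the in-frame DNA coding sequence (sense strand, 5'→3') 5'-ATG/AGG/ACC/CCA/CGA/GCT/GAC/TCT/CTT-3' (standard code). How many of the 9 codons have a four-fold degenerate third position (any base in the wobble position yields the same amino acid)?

Codon 1 ATG (Met): third position 1-fold.
Codon 2 AGG (Arg): third position 2-fold.
Codon 3 ACC (Thr): third position 4-fold.
Codon 4 CCA (Pro): third position 4-fold.
Codon 5 CGA (Arg): third position 4-fold.
Codon 6 GCT (Ala): third position 4-fold.
Codon 7 GAC (Asp): third position 2-fold.
Codon 8 TCT (Ser): third position 4-fold.
Codon 9 CTT (Leu): third position 4-fold.
Four-fold degenerate third positions: 6.

6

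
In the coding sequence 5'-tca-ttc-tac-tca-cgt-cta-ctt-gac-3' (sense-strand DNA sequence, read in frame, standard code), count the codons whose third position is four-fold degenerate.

Codon 1 TCA (Ser): third position 4-fold.
Codon 2 TTC (Phe): third position 2-fold.
Codon 3 TAC (Tyr): third position 2-fold.
Codon 4 TCA (Ser): third position 4-fold.
Codon 5 CGT (Arg): third position 4-fold.
Codon 6 CTA (Leu): third position 4-fold.
Codon 7 CTT (Leu): third position 4-fold.
Codon 8 GAC (Asp): third position 2-fold.
Four-fold degenerate third positions: 5.

5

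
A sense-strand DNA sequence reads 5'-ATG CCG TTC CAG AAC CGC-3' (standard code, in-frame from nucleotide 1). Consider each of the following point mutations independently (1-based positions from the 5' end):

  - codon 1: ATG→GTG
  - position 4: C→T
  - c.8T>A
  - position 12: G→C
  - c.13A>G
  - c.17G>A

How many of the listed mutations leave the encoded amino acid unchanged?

0

Codon 1: ATG (Met) → GTG (Val) — missense.
Codon 2: CCG (Pro) → TCG (Ser) — missense.
Codon 3: TTC (Phe) → TAC (Tyr) — missense.
Codon 4: CAG (Gln) → CAC (His) — missense.
Codon 5: AAC (Asn) → GAC (Asp) — missense.
Codon 6: CGC (Arg) → CAC (His) — missense.
Synonymous: 0 of 6.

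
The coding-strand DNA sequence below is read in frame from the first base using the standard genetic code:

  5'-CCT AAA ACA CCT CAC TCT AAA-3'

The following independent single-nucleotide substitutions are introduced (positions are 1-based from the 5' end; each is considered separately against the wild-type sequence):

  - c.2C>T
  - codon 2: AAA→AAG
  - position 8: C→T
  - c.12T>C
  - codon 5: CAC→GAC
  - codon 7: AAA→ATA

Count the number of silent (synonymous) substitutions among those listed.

Codon 1: CCT (Pro) → CTT (Leu) — missense.
Codon 2: AAA (Lys) → AAG (Lys) — synonymous.
Codon 3: ACA (Thr) → ATA (Ile) — missense.
Codon 4: CCT (Pro) → CCC (Pro) — synonymous.
Codon 5: CAC (His) → GAC (Asp) — missense.
Codon 7: AAA (Lys) → ATA (Ile) — missense.
Synonymous: 2 of 6.

2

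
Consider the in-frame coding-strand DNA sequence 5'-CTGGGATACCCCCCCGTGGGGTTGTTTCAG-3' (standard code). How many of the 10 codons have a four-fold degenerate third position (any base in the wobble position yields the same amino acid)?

Codon 1 CTG (Leu): third position 4-fold.
Codon 2 GGA (Gly): third position 4-fold.
Codon 3 TAC (Tyr): third position 2-fold.
Codon 4 CCC (Pro): third position 4-fold.
Codon 5 CCC (Pro): third position 4-fold.
Codon 6 GTG (Val): third position 4-fold.
Codon 7 GGG (Gly): third position 4-fold.
Codon 8 TTG (Leu): third position 2-fold.
Codon 9 TTT (Phe): third position 2-fold.
Codon 10 CAG (Gln): third position 2-fold.
Four-fold degenerate third positions: 6.

6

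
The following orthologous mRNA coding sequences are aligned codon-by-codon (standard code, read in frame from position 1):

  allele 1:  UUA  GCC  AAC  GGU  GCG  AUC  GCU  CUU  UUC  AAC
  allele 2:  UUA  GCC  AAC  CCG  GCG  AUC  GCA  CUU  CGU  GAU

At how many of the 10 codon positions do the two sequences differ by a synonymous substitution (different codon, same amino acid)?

1

Codon 1: UUA Leu / UUA Leu — identical.
Codon 2: GCC Ala / GCC Ala — identical.
Codon 3: AAC Asn / AAC Asn — identical.
Codon 4: GGU Gly / CCG Pro — nonsynonymous.
Codon 5: GCG Ala / GCG Ala — identical.
Codon 6: AUC Ile / AUC Ile — identical.
Codon 7: GCU Ala / GCA Ala — synonymous.
Codon 8: CUU Leu / CUU Leu — identical.
Codon 9: UUC Phe / CGU Arg — nonsynonymous.
Codon 10: AAC Asn / GAU Asp — nonsynonymous.
Synonymous differences: 1.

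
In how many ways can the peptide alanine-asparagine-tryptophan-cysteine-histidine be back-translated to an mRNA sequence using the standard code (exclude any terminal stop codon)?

Ala: 4 codons.
Asn: 2 codons.
Trp: 1 codon.
Cys: 2 codons.
His: 2 codons.
4 × 2 × 1 × 2 × 2 = 32.

32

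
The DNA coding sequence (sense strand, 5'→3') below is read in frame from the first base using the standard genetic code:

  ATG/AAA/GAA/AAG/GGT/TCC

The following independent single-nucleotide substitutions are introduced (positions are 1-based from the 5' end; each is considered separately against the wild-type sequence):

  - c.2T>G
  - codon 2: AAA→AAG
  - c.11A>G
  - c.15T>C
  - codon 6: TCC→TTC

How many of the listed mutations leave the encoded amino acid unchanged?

Codon 1: ATG (Met) → AGG (Arg) — missense.
Codon 2: AAA (Lys) → AAG (Lys) — synonymous.
Codon 4: AAG (Lys) → AGG (Arg) — missense.
Codon 5: GGT (Gly) → GGC (Gly) — synonymous.
Codon 6: TCC (Ser) → TTC (Phe) — missense.
Synonymous: 2 of 5.

2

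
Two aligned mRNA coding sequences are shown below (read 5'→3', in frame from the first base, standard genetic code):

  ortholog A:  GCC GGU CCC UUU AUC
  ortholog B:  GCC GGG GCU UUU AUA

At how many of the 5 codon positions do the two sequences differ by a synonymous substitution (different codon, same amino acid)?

Codon 1: GCC Ala / GCC Ala — identical.
Codon 2: GGU Gly / GGG Gly — synonymous.
Codon 3: CCC Pro / GCU Ala — nonsynonymous.
Codon 4: UUU Phe / UUU Phe — identical.
Codon 5: AUC Ile / AUA Ile — synonymous.
Synonymous differences: 2.

2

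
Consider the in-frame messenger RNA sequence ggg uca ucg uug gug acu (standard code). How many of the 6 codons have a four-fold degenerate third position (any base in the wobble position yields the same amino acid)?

Codon 1 GGG (Gly): third position 4-fold.
Codon 2 UCA (Ser): third position 4-fold.
Codon 3 UCG (Ser): third position 4-fold.
Codon 4 UUG (Leu): third position 2-fold.
Codon 5 GUG (Val): third position 4-fold.
Codon 6 ACU (Thr): third position 4-fold.
Four-fold degenerate third positions: 5.

5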